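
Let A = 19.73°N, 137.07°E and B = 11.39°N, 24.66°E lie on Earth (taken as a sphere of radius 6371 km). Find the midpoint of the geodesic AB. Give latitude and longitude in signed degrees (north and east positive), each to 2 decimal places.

Central angle δ = 1.8599 rad. Interpolating on the sphere with fraction f = 0.5:
P = [sin((1−f)δ)·A + sin(fδ)·B] / sin δ = 0.8363·A + 0.8363·B in Cartesian coordinates,
giving P = (0.1687, 0.8782, 0.4475), i.e. latitude 26.58°, longitude 79.13°.

26.58°, 79.13°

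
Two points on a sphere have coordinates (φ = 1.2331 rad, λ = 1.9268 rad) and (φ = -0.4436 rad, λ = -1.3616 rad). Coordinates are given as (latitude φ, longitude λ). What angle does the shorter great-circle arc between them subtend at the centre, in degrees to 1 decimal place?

134.5°

In radians: φ₁ = 1.2331, φ₂ = -0.4436, Δλ = 171.589° = 2.9948 rad.
Haversine: a = sin²(Δφ/2) + cos φ₁ cos φ₂ sin²(Δλ/2) = 0.5529 + (0.3313)(0.9032)(0.9946) = 0.85049.
Central angle c = 2·arcsin(√a) = 2.34757 rad.
So the angular separation is 134.5°.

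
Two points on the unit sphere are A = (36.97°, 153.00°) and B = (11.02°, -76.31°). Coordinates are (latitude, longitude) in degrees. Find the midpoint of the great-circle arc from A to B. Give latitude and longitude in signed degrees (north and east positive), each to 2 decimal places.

46.16°, -129.06°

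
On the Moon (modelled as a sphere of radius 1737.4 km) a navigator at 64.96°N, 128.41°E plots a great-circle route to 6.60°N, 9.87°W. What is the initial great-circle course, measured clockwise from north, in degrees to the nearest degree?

317°

Δλ = -138.280° = -2.4134 rad.
y = sin Δλ · cos φ₂ = (-0.6655)(0.9934) = -0.6611
x = cos φ₁ sin φ₂ − sin φ₁ cos φ₂ cos Δλ = (0.4233)(0.1149) − (0.9060)(0.9934)(-0.7464) = 0.7204
θ = atan2(y, x) = -42.54°; adding 360° gives 317°.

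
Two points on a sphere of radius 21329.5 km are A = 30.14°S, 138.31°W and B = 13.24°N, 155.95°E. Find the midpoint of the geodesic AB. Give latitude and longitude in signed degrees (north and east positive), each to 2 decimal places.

Central angle δ = 1.3378 rad. Interpolating on the sphere with fraction f = 0.5:
P = [sin((1−f)δ)·A + sin(fδ)·B] / sin δ = 0.6373·A + 0.6373·B in Cartesian coordinates,
giving P = (-0.9781, -0.1138, -0.1740), i.e. latitude -10.02°, longitude -173.37°.

-10.02°, -173.37°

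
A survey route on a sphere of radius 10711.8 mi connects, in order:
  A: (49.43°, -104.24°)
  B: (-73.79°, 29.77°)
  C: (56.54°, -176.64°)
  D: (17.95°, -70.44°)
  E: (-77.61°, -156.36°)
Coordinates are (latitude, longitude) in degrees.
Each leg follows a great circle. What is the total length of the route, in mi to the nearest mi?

93289 mi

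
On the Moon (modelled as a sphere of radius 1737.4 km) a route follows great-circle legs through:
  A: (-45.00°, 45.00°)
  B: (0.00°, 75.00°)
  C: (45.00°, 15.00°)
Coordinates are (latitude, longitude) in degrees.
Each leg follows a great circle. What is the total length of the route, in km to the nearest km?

Leg A→B: central angle 0.9117 rad, distance 1584.1 km.
Leg B→C: central angle 1.2094 rad, distance 2101.3 km.
Total: 1584.1 + 2101.3 ≈ 3685 km.

3685 km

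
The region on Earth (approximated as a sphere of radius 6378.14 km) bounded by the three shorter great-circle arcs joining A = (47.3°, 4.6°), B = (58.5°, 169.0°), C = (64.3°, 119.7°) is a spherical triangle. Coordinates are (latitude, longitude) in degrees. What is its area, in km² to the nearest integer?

Side lengths (central angles): a = 0.4127, b = 1.0034, c = 1.2814 rad; semiperimeter s = 1.3487.
By l'Huilier's theorem, tan(E/4) = √[tan(s/2) tan((s−a)/2) tan((s−b)/2) tan((s−c)/2)], giving spherical excess E = 0.1947 rad.
Area = E·R² = 0.1947 × (6378.14)² ≈ 7920101 km².

7920101 km²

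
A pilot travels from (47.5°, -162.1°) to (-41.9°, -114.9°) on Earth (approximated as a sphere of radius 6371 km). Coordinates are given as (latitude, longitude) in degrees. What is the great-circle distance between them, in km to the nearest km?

10971 km

With latitudes φ₁ = 47.500°, φ₂ = -41.900° and longitude difference Δλ = 47.200°:
Haversine: a = sin²(Δφ/2) + cos φ₁ cos φ₂ sin²(Δλ/2) = 0.4948 + (0.6756)(0.7443)(0.1603) = 0.57536.
Central angle c = 2·arcsin(√a) = 1.72209 rad.
Distance = R·c = 6371 × 1.7221 ≈ 10971 km.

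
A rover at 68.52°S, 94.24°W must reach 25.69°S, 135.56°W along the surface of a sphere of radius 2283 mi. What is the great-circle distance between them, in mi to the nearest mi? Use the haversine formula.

1967 mi

With latitudes φ₁ = -68.520°, φ₂ = -25.690° and longitude difference Δλ = -41.320°:
Haversine: a = sin²(Δφ/2) + cos φ₁ cos φ₂ sin²(Δλ/2) = 0.1333 + (0.3662)(0.9012)(0.1245) = 0.17439.
Central angle c = 2·arcsin(√a) = 0.86161 rad.
Distance = R·c = 2283 × 0.8616 ≈ 1967 mi.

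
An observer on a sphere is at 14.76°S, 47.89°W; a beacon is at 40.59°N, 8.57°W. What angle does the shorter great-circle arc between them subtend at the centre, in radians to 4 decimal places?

1.1567 rad

With latitudes φ₁ = -14.760°, φ₂ = 40.590° and longitude difference Δλ = 39.320°:
cos c = sin φ₁ sin φ₂ + cos φ₁ cos φ₂ cos Δλ = (-0.2548)(0.6506) + (0.9670)(0.7594)(0.7736) = 0.40232,
so c = arccos(0.40232) = 1.15674 rad.
So the angular separation is 1.1567 rad.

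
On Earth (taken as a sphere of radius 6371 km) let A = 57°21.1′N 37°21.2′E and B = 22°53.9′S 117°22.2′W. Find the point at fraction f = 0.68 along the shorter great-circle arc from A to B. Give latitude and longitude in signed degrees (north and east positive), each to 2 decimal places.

19.44°, -101.41°

The central angle between A and B is δ = 2.4607 rad.
With f = 0.68, the slerp weights are sin((1−f)δ)/sin δ = 1.1256 and sin(fδ)/sin δ = 1.5802.
Weighted sum of the unit vectors: (1.1256)·(0.4288,0.3273,0.8420) + (1.5802)·(-0.4235,-0.8181,-0.3891) = (-0.1866, -0.9243, 0.3329).
Converting back: φ = atan2(z, √(x²+y²)) = 19.44°, λ = atan2(y, x) = -101.41°.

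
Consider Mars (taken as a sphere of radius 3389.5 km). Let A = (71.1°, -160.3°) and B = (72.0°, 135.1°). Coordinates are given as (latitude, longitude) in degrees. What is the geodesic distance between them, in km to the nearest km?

Let φ₁ = 1.2409 rad, φ₂ = 1.2566 rad, and Δλ = -1.1275 rad.
cos c = sin φ₁ sin φ₂ + cos φ₁ cos φ₂ cos Δλ = (0.9461)(0.9511) + (0.3239)(0.3090)(0.4289) = 0.94272,
so c = arccos(0.94272) = 0.34012 rad.
Distance = R·c = 3389.5 × 0.3401 ≈ 1153 km.

1153 km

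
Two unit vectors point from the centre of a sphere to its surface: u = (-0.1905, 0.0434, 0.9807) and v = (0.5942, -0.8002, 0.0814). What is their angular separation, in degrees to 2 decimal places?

93.90°

u·v = -0.0681; |u| = 1.0000, |v| = 1.0000.
cos θ = (u·v)/(|u||v|) = -0.0681, so θ = 93.90°.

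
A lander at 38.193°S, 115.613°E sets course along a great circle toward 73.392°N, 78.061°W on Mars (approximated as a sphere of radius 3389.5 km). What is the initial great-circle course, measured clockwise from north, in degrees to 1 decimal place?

With φ₁ = -0.6666, φ₂ = 1.2809, Δλ = 2.9029 rad, the forward-azimuth formula gives
θ = atan2( sin Δλ cos φ₂ , cos φ₁ sin φ₂ − sin φ₁ cos φ₂ cos Δλ ) = atan2(0.0676, 0.5814) = 6.63°.
So the initial bearing is 6.6°.

6.6°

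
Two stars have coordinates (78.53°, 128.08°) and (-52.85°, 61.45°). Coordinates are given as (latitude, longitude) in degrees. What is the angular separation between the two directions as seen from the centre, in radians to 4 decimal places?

With latitudes φ₁ = 78.530°, φ₂ = -52.850° and longitude difference Δλ = -66.630°:
cos c = sin φ₁ sin φ₂ + cos φ₁ cos φ₂ cos Δλ = (0.9800)(-0.7971) + (0.1989)(0.6039)(0.3967) = -0.73350,
so c = arccos(-0.73350) = 2.39426 rad.
So the angular separation is 2.3943 rad.

2.3943 rad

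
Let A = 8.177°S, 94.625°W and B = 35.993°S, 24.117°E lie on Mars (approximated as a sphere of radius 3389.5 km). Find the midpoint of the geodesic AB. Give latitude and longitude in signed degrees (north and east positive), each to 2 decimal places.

-38.14°, -44.89°

The central angle between A and B is δ = 1.8771 rad.
With f = 0.5, the slerp weights are sin((1−f)δ)/sin δ = 0.8461 and sin(fδ)/sin δ = 0.8461.
Weighted sum of the unit vectors: (0.8461)·(-0.0798,-0.9866,-0.1422) + (0.8461)·(0.7385,0.3306,-0.5877) = (0.5573, -0.5550, -0.6176).
Converting back: φ = atan2(z, √(x²+y²)) = -38.14°, λ = atan2(y, x) = -44.89°.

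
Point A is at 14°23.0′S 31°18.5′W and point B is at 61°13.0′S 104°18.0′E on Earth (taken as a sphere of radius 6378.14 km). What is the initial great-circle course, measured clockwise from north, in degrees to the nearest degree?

With φ₁ = -0.2510, φ₂ = -1.0684, Δλ = 2.3668 rad, the forward-azimuth formula gives
θ = atan2( sin Δλ cos φ₂ , cos φ₁ sin φ₂ − sin φ₁ cos φ₂ cos Δλ ) = atan2(0.3368, -0.9344) = 160.18°.
So the initial bearing is 160°.

160°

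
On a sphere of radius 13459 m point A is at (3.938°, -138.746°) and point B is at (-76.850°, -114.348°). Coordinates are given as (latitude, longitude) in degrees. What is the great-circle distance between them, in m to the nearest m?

With latitudes φ₁ = 3.938°, φ₂ = -76.850° and longitude difference Δλ = 24.398°:
cos c = sin φ₁ sin φ₂ + cos φ₁ cos φ₂ cos Δλ = (0.0687)(-0.9738) + (0.9976)(0.2275)(0.9107) = 0.13982,
so c = arccos(0.13982) = 1.43052 rad.
Distance = R·c = 13459 × 1.4305 ≈ 19253 m.

19253 m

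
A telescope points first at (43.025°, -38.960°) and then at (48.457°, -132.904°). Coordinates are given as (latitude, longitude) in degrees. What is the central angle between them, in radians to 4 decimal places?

1.0732 rad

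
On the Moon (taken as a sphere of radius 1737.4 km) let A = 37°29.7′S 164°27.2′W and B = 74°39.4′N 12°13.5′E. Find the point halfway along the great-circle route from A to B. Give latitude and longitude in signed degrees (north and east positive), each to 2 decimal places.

33.89°, -162.79°

Central angle δ = 2.4924 rad. Interpolating on the sphere with fraction f = 0.5:
P = [sin((1−f)δ)·A + sin(fδ)·B] / sin δ = 1.5678·A + 1.5678·B in Cartesian coordinates,
giving P = (-0.7930, -0.2456, 0.5576), i.e. latitude 33.89°, longitude -162.79°.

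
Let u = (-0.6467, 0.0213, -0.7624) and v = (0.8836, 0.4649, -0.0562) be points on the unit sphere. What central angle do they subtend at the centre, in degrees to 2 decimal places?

121.24°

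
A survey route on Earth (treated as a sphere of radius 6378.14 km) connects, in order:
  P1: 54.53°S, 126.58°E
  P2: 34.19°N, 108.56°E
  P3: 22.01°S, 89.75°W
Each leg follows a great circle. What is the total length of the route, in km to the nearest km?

Leg P1→P2: central angle 1.5720 rad, distance 10026.5 km.
Leg P2→P3: central angle 2.7895 rad, distance 17792.0 km.
Total: 10026.5 + 17792.0 ≈ 27818 km.

27818 km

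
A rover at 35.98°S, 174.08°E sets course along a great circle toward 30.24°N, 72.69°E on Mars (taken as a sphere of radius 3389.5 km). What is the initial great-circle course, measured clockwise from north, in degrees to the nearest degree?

With φ₁ = -0.6280, φ₂ = 0.5278, Δλ = -1.7696 rad, the forward-azimuth formula gives
θ = atan2( sin Δλ cos φ₂ , cos φ₁ sin φ₂ − sin φ₁ cos φ₂ cos Δλ ) = atan2(-0.8469, 0.3073) = -70.06°.
Adding 360° brings this into [0°, 360°): 290°.

290°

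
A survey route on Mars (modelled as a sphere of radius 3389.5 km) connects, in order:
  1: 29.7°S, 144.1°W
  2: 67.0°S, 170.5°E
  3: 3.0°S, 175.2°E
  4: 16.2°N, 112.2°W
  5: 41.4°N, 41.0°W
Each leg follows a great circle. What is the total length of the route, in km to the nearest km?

Leg 1→2: central angle 0.8032 rad, distance 2722.6 km.
Leg 2→3: central angle 1.1185 rad, distance 3791.1 km.
Leg 3→4: central angle 1.2951 rad, distance 4389.9 km.
Leg 4→5: central angle 1.1411 rad, distance 3867.6 km.
Total: 2722.6 + 3791.1 + 4389.9 + 3867.6 ≈ 14771 km.

14771 km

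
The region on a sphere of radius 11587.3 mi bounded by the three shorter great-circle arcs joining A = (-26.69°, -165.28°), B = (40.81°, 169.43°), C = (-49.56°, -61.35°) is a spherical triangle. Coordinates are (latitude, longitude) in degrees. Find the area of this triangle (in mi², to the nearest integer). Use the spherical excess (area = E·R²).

112929706 mi²

Side lengths (central angles): a = 2.5113, b = 1.3671, c = 1.2473 rad; semiperimeter s = 2.5628.
By l'Huilier's theorem, tan(E/4) = √[tan(s/2) tan((s−a)/2) tan((s−b)/2) tan((s−c)/2)], giving spherical excess E = 0.8411 rad.
Area = E·R² = 0.8411 × (11587.3)² ≈ 112929706 mi².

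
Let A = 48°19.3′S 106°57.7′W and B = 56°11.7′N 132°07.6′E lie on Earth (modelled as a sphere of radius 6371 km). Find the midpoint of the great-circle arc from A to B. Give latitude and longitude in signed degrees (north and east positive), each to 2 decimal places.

7.85°, -158.50°

Central angle δ = 2.5161 rad. Interpolating on the sphere with fraction f = 0.5:
P = [sin((1−f)δ)·A + sin(fδ)·B] / sin δ = 1.6251·A + 1.6251·B in Cartesian coordinates,
giving P = (-0.9217, -0.3630, 0.1366), i.e. latitude 7.85°, longitude -158.50°.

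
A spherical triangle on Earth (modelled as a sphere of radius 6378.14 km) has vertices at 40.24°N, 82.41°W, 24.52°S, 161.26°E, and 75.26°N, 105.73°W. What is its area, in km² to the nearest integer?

43709689 km²

Side lengths (central angles): a = 1.9971, b = 0.6383, c = 2.1848 rad; semiperimeter s = 2.4101.
By l'Huilier's theorem, tan(E/4) = √[tan(s/2) tan((s−a)/2) tan((s−b)/2) tan((s−c)/2)], giving spherical excess E = 1.0745 rad.
Area = E·R² = 1.0745 × (6378.14)² ≈ 43709689 km².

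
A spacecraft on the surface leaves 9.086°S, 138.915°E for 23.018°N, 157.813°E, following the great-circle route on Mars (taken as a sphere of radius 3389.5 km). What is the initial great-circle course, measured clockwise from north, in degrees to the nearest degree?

30°

Δλ = 18.898° = 0.3298 rad.
y = sin Δλ · cos φ₂ = (0.3239)(0.9204) = 0.2981
x = cos φ₁ sin φ₂ − sin φ₁ cos φ₂ cos Δλ = (0.9875)(0.3910) − (-0.1579)(0.9204)(0.9461) = 0.5236
θ = atan2(y, x) = 29.65°, so the bearing is 30°.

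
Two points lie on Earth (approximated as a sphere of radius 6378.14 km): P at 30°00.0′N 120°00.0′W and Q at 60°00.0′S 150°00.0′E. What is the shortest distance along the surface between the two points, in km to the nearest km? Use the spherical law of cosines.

In radians: φ₁ = 0.5236, φ₂ = -1.0472, Δλ = -90.000° = -1.5708 rad.
cos c = sin φ₁ sin φ₂ + cos φ₁ cos φ₂ cos Δλ = (0.5000)(-0.8660) + (0.8660)(0.5000)(0.0000) = -0.43301,
so c = arccos(-0.43301) = 2.01863 rad.
Distance = R·c = 6378.14 × 2.0186 ≈ 12875 km.

12875 km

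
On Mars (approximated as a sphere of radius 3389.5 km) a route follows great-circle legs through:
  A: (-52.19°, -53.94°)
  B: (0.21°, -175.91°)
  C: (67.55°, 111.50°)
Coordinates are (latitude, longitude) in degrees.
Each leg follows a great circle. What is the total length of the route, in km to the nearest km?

11380 km

Leg A→B: central angle 1.9044 rad, distance 6455.1 km.
Leg B→C: central angle 1.4529 rad, distance 4924.5 km.
Total: 6455.1 + 4924.5 ≈ 11380 km.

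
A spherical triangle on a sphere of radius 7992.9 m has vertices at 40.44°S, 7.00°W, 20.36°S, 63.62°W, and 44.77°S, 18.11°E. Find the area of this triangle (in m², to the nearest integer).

3172776 m²

Side lengths (central angles): a = 1.2231, b = 0.3299, c = 0.9043 rad; semiperimeter s = 1.2286.
By l'Huilier's theorem, tan(E/4) = √[tan(s/2) tan((s−a)/2) tan((s−b)/2) tan((s−c)/2)], giving spherical excess E = 0.0497 rad.
Area = E·R² = 0.0497 × (7992.9)² ≈ 3172776 m².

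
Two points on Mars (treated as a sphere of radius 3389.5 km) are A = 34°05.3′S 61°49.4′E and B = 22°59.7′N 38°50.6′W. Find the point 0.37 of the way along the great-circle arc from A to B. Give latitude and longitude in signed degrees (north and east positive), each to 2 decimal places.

-16.81°, 20.06°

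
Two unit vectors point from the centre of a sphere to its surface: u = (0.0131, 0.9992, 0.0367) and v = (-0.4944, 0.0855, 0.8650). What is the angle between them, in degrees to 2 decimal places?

83.64°

u·v = 0.1107; |u| = 1.0000, |v| = 1.0000.
cos θ = (u·v)/(|u||v|) = 0.1107, so θ = 83.64°.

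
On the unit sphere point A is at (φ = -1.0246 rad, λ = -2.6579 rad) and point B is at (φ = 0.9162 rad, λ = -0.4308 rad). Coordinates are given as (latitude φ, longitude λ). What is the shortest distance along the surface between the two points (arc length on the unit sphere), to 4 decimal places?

2.6277

With latitudes φ₁ = -58.705°, φ₂ = 52.494° and longitude difference Δλ = 127.603°:
cos c = sin φ₁ sin φ₂ + cos φ₁ cos φ₂ cos Δλ = (-0.8545)(0.7933) + (0.5194)(0.6088)(-0.6102) = -0.87085,
so c = arccos(-0.87085) = 2.62773 rad.
On the unit sphere the arc length equals the central angle: 2.6277.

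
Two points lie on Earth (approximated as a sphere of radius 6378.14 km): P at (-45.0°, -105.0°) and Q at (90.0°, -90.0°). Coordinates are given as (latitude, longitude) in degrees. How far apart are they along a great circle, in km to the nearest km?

With latitudes φ₁ = -45.000°, φ₂ = 90.000° and longitude difference Δλ = 15.000°:
cos c = sin φ₁ sin φ₂ + cos φ₁ cos φ₂ cos Δλ = (-0.7071)(1.0000) + (0.7071)(0.0000)(0.9659) = -0.70711,
so c = arccos(-0.70711) = 2.35619 rad.
Distance = R·c = 6378.14 × 2.3562 ≈ 15028 km.

15028 km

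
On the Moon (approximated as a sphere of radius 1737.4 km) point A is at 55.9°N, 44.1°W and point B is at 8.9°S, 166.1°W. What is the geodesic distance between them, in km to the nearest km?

With latitudes φ₁ = 55.900°, φ₂ = -8.900° and longitude difference Δλ = -122.000°:
cos c = sin φ₁ sin φ₂ + cos φ₁ cos φ₂ cos Δλ = (0.8281)(-0.1547) + (0.5606)(0.9880)(-0.5299) = -0.42163,
so c = arccos(-0.42163) = 2.00603 rad.
Distance = R·c = 1737.4 × 2.0060 ≈ 3485 km.

3485 km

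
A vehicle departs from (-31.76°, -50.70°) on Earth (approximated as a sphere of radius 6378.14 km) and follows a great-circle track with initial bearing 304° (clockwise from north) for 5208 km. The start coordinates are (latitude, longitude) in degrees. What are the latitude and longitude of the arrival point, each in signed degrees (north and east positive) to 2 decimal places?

Angular distance δ = d/R = 5208/6378.14 = 0.81654 rad; initial bearing θ = 5.3058 rad.
sin φ₂ = sin φ₁ cos δ + cos φ₁ sin δ cos θ = (-0.5264)(0.6847) + (0.8503)(0.7288)(0.5592) = -0.0139, so φ₂ = -0.80°.
Δλ = atan2(sin θ sin δ cos φ₁, cos δ − sin φ₁ sin φ₂) = atan2(-0.5137, 0.6774) = -37.175°.
λ₂ = -50.700° − 37.175° = -87.87°.

-0.80°, -87.87°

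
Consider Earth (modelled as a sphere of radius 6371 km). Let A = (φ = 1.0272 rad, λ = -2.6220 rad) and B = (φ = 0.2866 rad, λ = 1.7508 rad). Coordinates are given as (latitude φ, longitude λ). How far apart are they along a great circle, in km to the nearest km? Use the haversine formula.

9518 km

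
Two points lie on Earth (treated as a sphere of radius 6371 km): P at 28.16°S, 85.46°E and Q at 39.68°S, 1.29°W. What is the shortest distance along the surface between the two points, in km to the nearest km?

7799 km

Let φ₁ = -0.4915 rad, φ₂ = -0.6925 rad, and Δλ = -1.5141 rad.
cos c = sin φ₁ sin φ₂ + cos φ₁ cos φ₂ cos Δλ = (-0.4719)(-0.6385) + (0.8816)(0.7696)(0.0567) = 0.33980,
so c = arccos(0.33980) = 1.22409 rad.
Distance = R·c = 6371 × 1.2241 ≈ 7799 km.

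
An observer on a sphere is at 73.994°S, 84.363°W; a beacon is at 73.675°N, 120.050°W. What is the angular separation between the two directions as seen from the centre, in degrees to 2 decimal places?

149.26°

With latitudes φ₁ = -73.994°, φ₂ = 73.675° and longitude difference Δλ = -35.687°:
cos c = sin φ₁ sin φ₂ + cos φ₁ cos φ₂ cos Δλ = (-0.9612)(0.9597) + (0.2757)(0.2811)(0.8122) = -0.85953,
so c = arccos(-0.85953) = 2.60514 rad.
So the angular separation is 149.26°.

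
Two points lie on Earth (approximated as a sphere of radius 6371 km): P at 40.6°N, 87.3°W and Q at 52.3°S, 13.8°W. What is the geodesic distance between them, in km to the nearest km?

With latitudes φ₁ = 40.600°, φ₂ = -52.300° and longitude difference Δλ = 73.500°:
cos c = sin φ₁ sin φ₂ + cos φ₁ cos φ₂ cos Δλ = (0.6508)(-0.7912) + (0.7593)(0.6115)(0.2840) = -0.38304,
so c = arccos(-0.38304) = 1.96388 rad.
Distance = R·c = 6371 × 1.9639 ≈ 12512 km.

12512 km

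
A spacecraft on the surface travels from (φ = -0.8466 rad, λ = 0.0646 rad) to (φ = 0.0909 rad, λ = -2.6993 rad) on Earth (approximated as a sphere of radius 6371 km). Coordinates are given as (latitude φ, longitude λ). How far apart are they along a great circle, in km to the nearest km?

14783 km

Let φ₁ = -0.8466 rad, φ₂ = 0.0909 rad, and Δλ = -2.7639 rad.
cos c = sin φ₁ sin φ₂ + cos φ₁ cos φ₂ cos Δλ = (-0.7490)(0.0908) + (0.6625)(0.9959)(-0.9295) = -0.68129,
so c = arccos(-0.68129) = 2.32032 rad.
Distance = R·c = 6371 × 2.3203 ≈ 14783 km.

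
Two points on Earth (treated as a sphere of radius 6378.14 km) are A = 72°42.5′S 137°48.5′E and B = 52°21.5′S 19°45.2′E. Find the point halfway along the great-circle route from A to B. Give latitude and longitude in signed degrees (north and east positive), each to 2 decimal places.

-72.85°, 48.87°

Central angle δ = 0.8357 rad. Interpolating on the sphere with fraction f = 0.5:
P = [sin((1−f)δ)·A + sin(fδ)·B] / sin δ = 0.5471·A + 0.5471·B in Cartesian coordinates,
giving P = (0.1940, 0.2221, -0.9555), i.e. latitude -72.85°, longitude 48.87°.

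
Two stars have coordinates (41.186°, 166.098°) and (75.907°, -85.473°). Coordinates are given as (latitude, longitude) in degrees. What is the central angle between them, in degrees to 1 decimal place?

54.5°

In radians: φ₁ = 0.7188, φ₂ = 1.3248, Δλ = 108.429° = 1.8924 rad.
cos c = sin φ₁ sin φ₂ + cos φ₁ cos φ₂ cos Δλ = (0.6585)(0.9699) + (0.7526)(0.2435)(-0.3161) = 0.58076,
so c = arccos(0.58076) = 0.95114 rad.
So the angular separation is 54.5°.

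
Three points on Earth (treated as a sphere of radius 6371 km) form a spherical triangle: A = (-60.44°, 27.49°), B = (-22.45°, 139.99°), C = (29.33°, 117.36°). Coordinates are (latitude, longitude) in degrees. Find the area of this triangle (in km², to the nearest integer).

Side lengths (central angles): a = 0.9805, b = 2.0099, c = 1.4124 rad; semiperimeter s = 2.2014.
By l'Huilier's theorem, tan(E/4) = √[tan(s/2) tan((s−a)/2) tan((s−b)/2) tan((s−c)/2)], giving spherical excess E = 0.9219 rad.
Area = E·R² = 0.9219 × (6371)² ≈ 37418924 km².

37418924 km²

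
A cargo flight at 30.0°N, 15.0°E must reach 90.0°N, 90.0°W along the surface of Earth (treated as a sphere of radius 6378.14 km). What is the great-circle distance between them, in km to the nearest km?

6679 km

In radians: φ₁ = 0.5236, φ₂ = 1.5708, Δλ = -105.000° = -1.8326 rad.
cos c = sin φ₁ sin φ₂ + cos φ₁ cos φ₂ cos Δλ = (0.5000)(1.0000) + (0.8660)(0.0000)(-0.2588) = 0.50000,
so c = arccos(0.50000) = 1.04720 rad.
Distance = R·c = 6378.14 × 1.0472 ≈ 6679 km.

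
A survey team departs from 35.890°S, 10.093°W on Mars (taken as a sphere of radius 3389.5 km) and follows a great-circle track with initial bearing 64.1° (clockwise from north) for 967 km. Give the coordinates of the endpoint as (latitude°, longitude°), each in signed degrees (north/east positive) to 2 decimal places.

Angular distance δ = d/R = 967/3389.5 = 0.28529 rad; initial bearing θ = 1.1188 rad.
sin φ₂ = sin φ₁ cos δ + cos φ₁ sin δ cos θ = (-0.5862)(0.9596) + (0.8101)(0.2814)(0.4368) = -0.4629, so φ₂ = -27.58°.
Δλ = atan2(sin θ sin δ cos φ₁, cos δ − sin φ₁ sin φ₂) = atan2(0.2051, 0.6882) = 16.596°.
λ₂ = -10.093° + 16.596° = 6.50°.

-27.58°, 6.50°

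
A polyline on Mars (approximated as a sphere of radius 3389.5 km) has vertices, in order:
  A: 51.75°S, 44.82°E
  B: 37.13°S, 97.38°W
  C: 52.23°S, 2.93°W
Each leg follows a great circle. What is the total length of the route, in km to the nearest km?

8822 km

Leg A→B: central angle 1.4867 rad, distance 5039.1 km.
Leg B→C: central angle 1.1160 rad, distance 3782.7 km.
Total: 5039.1 + 3782.7 ≈ 8822 km.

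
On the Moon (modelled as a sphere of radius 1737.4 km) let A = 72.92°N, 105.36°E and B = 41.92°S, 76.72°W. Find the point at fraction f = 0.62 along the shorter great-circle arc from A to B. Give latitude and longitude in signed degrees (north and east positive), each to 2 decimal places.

14.69°, -77.74°

Central angle δ = 2.6003 rad. Interpolating on the sphere with fraction f = 0.62:
P = [sin((1−f)δ)·A + sin(fδ)·B] / sin δ = 1.6204·A + 1.9390·B in Cartesian coordinates,
giving P = (0.2054, -0.9453, 0.2535), i.e. latitude 14.69°, longitude -77.74°.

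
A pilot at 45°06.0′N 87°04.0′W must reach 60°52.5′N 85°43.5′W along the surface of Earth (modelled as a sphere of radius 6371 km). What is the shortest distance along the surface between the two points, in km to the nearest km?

With latitudes φ₁ = 45.100°, φ₂ = 60.875° and longitude difference Δλ = 1.342°:
cos c = sin φ₁ sin φ₂ + cos φ₁ cos φ₂ cos Δλ = (0.7083)(0.8736) + (0.7059)(0.4867)(0.9997) = 0.96224,
so c = arccos(0.96224) = 0.27567 rad.
Distance = R·c = 6371 × 0.2757 ≈ 1756 km.

1756 km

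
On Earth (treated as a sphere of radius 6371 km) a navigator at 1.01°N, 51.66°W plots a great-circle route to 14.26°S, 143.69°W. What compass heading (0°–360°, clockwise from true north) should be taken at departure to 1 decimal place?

255.8°

Δλ = -92.030° = -1.6062 rad.
y = sin Δλ · cos φ₂ = (-0.9994)(0.9692) = -0.9686
x = cos φ₁ sin φ₂ − sin φ₁ cos φ₂ cos Δλ = (0.9998)(-0.2463) − (0.0176)(0.9692)(-0.0354) = -0.2457
θ = atan2(y, x) = -104.23°; adding 360° gives 255.8°.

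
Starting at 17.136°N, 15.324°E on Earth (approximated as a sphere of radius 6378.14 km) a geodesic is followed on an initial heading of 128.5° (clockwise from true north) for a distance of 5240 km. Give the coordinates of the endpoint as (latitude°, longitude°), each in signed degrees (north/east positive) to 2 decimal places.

Angular distance δ = d/R = 5240/6378.14 = 0.82156 rad; initial bearing θ = 2.2427 rad.
sin φ₂ = sin φ₁ cos δ + cos φ₁ sin δ cos θ = (0.2946)(0.6811) + (0.9556)(0.7322)(-0.6225) = -0.2349, so φ₂ = -13.59°.
Δλ = atan2(sin θ sin δ cos φ₁, cos δ − sin φ₁ sin φ₂) = atan2(0.5476, 0.7503) = 36.123°.
λ₂ = 15.324° + 36.123° = 51.45°.

-13.59°, 51.45°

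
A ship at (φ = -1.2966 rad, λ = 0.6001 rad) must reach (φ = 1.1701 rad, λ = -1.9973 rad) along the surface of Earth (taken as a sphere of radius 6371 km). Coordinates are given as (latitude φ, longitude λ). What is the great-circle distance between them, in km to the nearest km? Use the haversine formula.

In radians: φ₁ = -1.2966, φ₂ = 1.1701, Δλ = -148.820° = -2.5974 rad.
Haversine: a = sin²(Δφ/2) + cos φ₁ cos φ₂ sin²(Δλ/2) = 0.8904 + (0.2708)(0.3901)(0.9278) = 0.98838.
Central angle c = 2·arcsin(√a) = 2.92555 rad.
Distance = R·c = 6371 × 2.9255 ≈ 18639 km.

18639 km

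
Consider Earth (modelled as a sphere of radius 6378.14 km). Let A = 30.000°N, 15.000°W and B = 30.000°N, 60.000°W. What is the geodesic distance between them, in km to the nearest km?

4309 km

In radians: φ₁ = 0.5236, φ₂ = 0.5236, Δλ = -45.000° = -0.7854 rad.
Haversine: a = sin²(Δφ/2) + cos φ₁ cos φ₂ sin²(Δλ/2) = 0.0000 + (0.8660)(0.8660)(0.1464) = 0.10983.
Central angle c = 2·arcsin(√a) = 0.67560 rad.
Distance = R·c = 6378.14 × 0.6756 ≈ 4309 km.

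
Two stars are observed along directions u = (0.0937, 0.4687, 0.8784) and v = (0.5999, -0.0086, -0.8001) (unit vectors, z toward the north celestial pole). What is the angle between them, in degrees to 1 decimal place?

130.6°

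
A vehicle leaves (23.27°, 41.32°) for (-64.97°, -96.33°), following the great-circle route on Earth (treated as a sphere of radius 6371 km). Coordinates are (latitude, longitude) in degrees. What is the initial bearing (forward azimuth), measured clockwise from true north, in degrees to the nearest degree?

202°

Δλ = -137.650° = -2.4024 rad.
y = sin Δλ · cos φ₂ = (-0.6737)(0.4231) = -0.2850
x = cos φ₁ sin φ₂ − sin φ₁ cos φ₂ cos Δλ = (0.9187)(-0.9061) − (0.3951)(0.4231)(-0.7390) = -0.7088
θ = atan2(y, x) = -158.10°; adding 360° gives 202°.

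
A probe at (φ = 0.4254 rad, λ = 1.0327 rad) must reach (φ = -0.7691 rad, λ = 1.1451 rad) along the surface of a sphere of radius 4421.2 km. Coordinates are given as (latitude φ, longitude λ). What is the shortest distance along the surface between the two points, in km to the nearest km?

5301 km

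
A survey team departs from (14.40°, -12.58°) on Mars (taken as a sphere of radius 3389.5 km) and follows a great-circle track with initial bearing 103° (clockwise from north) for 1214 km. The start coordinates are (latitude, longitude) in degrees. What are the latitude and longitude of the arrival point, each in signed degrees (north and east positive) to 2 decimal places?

Angular distance δ = d/R = 1214/3389.5 = 0.35816 rad; initial bearing θ = 1.7977 rad.
sin φ₂ = sin φ₁ cos δ + cos φ₁ sin δ cos θ = (0.2487)(0.9365) + (0.9686)(0.3506)(-0.2250) = 0.1565, so φ₂ = 9.01°.
Δλ = atan2(sin θ sin δ cos φ₁, cos δ − sin φ₁ sin φ₂) = atan2(0.3308, 0.8976) = 20.233°.
λ₂ = -12.580° + 20.233° = 7.65°.

9.01°, 7.65°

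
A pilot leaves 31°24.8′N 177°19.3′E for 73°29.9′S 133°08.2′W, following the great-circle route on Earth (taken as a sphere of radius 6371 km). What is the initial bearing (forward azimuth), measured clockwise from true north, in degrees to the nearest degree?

With φ₁ = 0.5483, φ₂ = -1.2828, Δλ = 0.8647 rad, the forward-azimuth formula gives
θ = atan2( sin Δλ cos φ₂ , cos φ₁ sin φ₂ − sin φ₁ cos φ₂ cos Δλ ) = atan2(0.2161, -0.9143) = 166.70°.
So the initial bearing is 167°.

167°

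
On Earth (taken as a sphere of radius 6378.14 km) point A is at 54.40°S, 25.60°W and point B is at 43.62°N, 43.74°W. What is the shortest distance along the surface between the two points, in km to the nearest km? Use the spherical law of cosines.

11047 km

Let φ₁ = -0.9495 rad, φ₂ = 0.7613 rad, and Δλ = -0.3166 rad.
cos c = sin φ₁ sin φ₂ + cos φ₁ cos φ₂ cos Δλ = (-0.8131)(0.6899) + (0.5821)(0.7239)(0.9503) = -0.16046,
so c = arccos(-0.16046) = 1.73196 rad.
Distance = R·c = 6378.14 × 1.7320 ≈ 11047 km.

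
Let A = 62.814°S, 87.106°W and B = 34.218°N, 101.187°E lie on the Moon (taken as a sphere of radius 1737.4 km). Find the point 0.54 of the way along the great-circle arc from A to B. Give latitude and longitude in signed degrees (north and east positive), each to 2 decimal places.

-34.71°, 110.07°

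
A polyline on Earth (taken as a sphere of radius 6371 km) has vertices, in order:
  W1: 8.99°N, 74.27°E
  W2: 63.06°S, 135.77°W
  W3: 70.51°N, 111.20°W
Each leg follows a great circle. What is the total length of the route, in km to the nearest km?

Leg W1→W2: central angle 2.1255 rad, distance 13541.5 km.
Leg W2→W3: central angle 2.3503 rad, distance 14973.8 km.
Total: 13541.5 + 14973.8 ≈ 28515 km.

28515 km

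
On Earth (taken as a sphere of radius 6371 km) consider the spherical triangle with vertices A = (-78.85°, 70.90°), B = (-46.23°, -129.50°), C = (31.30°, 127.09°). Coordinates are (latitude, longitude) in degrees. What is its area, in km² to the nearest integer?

65839593 km²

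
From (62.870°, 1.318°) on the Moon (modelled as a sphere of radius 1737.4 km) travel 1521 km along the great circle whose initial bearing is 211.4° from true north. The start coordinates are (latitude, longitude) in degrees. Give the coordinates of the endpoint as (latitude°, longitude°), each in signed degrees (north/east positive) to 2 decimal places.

15.74°, -23.24°

Angular distance δ = d/R = 1521/1737.4 = 0.87545 rad; initial bearing θ = 3.6896 rad.
sin φ₂ = sin φ₁ cos δ + cos φ₁ sin δ cos θ = (0.8900)(0.6407) + (0.4560)(0.7678)(-0.8536) = 0.2713, so φ₂ = 15.74°.
Δλ = atan2(sin θ sin δ cos φ₁, cos δ − sin φ₁ sin φ₂) = atan2(-0.1824, 0.3992) = -24.559°.
λ₂ = 1.318° − 24.559° = -23.24°.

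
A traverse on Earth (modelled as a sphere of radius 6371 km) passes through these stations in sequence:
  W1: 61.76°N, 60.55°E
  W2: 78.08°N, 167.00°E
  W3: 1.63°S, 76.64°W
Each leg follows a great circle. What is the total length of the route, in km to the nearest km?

14491 km

Leg W1→W2: central angle 0.5839 rad, distance 3720.2 km.
Leg W2→W3: central angle 1.6906 rad, distance 10770.7 km.
Total: 3720.2 + 10770.7 ≈ 14491 km.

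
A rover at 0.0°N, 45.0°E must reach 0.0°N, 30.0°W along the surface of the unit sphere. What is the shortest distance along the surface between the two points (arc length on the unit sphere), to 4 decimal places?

1.3090

Let φ₁ = 0.0000 rad, φ₂ = 0.0000 rad, and Δλ = -1.3090 rad.
cos c = sin φ₁ sin φ₂ + cos φ₁ cos φ₂ cos Δλ = (0.0000)(0.0000) + (1.0000)(1.0000)(0.2588) = 0.25882,
so c = arccos(0.25882) = 1.30900 rad.
On the unit sphere the arc length equals the central angle: 1.3090.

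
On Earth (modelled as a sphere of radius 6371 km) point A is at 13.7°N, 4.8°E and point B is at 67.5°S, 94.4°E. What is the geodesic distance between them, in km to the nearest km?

With latitudes φ₁ = 13.700°, φ₂ = -67.500° and longitude difference Δλ = 89.600°:
cos c = sin φ₁ sin φ₂ + cos φ₁ cos φ₂ cos Δλ = (0.2368)(-0.9239) + (0.9715)(0.3827)(0.0070) = -0.21621,
so c = arccos(-0.21621) = 1.78873 rad.
Distance = R·c = 6371 × 1.7887 ≈ 11396 km.

11396 km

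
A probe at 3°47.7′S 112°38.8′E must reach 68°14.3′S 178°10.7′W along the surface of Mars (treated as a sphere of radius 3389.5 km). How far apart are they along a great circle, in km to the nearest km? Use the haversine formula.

4666 km

With latitudes φ₁ = -3.795°, φ₂ = -68.238° and longitude difference Δλ = 69.175°:
Haversine: a = sin²(Δφ/2) + cos φ₁ cos φ₂ sin²(Δλ/2) = 0.2843 + (0.9978)(0.3707)(0.3222) = 0.40351.
Central angle c = 2·arcsin(√a) = 1.37659 rad.
Distance = R·c = 3389.5 × 1.3766 ≈ 4666 km.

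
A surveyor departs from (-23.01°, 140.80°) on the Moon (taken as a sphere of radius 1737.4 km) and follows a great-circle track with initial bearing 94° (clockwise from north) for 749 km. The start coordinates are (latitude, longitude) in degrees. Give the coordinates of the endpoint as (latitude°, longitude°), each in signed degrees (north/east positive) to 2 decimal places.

Angular distance δ = d/R = 749/1737.4 = 0.43110 rad; initial bearing θ = 1.6406 rad.
sin φ₂ = sin φ₁ cos δ + cos φ₁ sin δ cos θ = (-0.3909)(0.9085) + (0.9204)(0.4179)(-0.0698) = -0.3820, so φ₂ = -22.45°.
Δλ = atan2(sin θ sin δ cos φ₁, cos δ − sin φ₁ sin φ₂) = atan2(0.3837, 0.7592) = 26.811°.
λ₂ = 140.800° + 26.811° = 167.61°.

-22.45°, 167.61°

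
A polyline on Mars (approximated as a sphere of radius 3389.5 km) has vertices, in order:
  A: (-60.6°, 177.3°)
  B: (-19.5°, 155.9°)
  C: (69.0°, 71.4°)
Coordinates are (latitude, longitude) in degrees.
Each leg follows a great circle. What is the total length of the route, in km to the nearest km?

8875 km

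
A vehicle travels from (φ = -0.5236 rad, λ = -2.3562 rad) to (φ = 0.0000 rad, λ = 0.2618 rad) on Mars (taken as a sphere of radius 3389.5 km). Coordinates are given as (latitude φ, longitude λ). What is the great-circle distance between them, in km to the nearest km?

In radians: φ₁ = -0.5236, φ₂ = 0.0000, Δλ = 150.000° = 2.6180 rad.
cos c = sin φ₁ sin φ₂ + cos φ₁ cos φ₂ cos Δλ = (-0.5000)(0.0000) + (0.8660)(1.0000)(-0.8660) = -0.75000,
so c = arccos(-0.75000) = 2.41886 rad.
Distance = R·c = 3389.5 × 2.4189 ≈ 8199 km.

8199 km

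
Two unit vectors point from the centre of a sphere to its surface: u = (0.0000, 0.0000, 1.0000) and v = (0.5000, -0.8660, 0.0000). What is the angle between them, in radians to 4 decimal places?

1.5708 rad

u·v = 0.0000; |u| = 1.0000, |v| = 1.0000.
cos θ = (u·v)/(|u||v|) = 0.0000, so θ = 1.5708 rad.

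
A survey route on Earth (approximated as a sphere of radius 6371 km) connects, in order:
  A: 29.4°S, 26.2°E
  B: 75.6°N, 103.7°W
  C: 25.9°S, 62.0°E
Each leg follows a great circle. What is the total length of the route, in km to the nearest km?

Leg A→B: central angle 2.2325 rad, distance 14223.2 km.
Leg B→C: central angle 2.2651 rad, distance 14431.0 km.
Total: 14223.2 + 14431.0 ≈ 28654 km.

28654 km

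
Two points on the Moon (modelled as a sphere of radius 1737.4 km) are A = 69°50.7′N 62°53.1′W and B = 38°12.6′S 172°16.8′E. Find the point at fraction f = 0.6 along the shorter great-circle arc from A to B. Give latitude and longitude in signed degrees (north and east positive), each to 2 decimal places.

13.24°, -167.18°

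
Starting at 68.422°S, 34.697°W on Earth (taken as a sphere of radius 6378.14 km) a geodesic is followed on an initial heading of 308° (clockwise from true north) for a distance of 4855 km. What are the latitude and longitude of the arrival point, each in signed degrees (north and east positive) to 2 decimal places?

-31.14°, -74.12°

Angular distance δ = d/R = 4855/6378.14 = 0.76119 rad; initial bearing θ = 5.3756 rad.
sin φ₂ = sin φ₁ cos δ + cos φ₁ sin δ cos θ = (-0.9299)(0.7240) + (0.3678)(0.6898)(0.6157) = -0.5171, so φ₂ = -31.14°.
Δλ = atan2(sin θ sin δ cos φ₁, cos δ − sin φ₁ sin φ₂) = atan2(-0.1999, 0.2432) = -39.424°.
λ₂ = -34.697° − 39.424° = -74.12°.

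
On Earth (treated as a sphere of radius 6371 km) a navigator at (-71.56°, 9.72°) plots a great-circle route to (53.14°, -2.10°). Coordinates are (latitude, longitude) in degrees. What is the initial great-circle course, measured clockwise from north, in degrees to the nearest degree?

With φ₁ = -1.2490, φ₂ = 0.9275, Δλ = -0.2063 rad, the forward-azimuth formula gives
θ = atan2( sin Δλ cos φ₂ , cos φ₁ sin φ₂ − sin φ₁ cos φ₂ cos Δλ ) = atan2(-0.1229, 0.8101) = -8.63°.
Adding 360° brings this into [0°, 360°): 351°.

351°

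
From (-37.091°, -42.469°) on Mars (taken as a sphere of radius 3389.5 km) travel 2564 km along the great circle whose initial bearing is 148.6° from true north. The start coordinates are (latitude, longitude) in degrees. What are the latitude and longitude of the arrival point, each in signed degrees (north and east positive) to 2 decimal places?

-64.95°, 15.14°

Angular distance δ = d/R = 2564/3389.5 = 0.75645 rad; initial bearing θ = 2.5936 rad.
sin φ₂ = sin φ₁ cos δ + cos φ₁ sin δ cos θ = (-0.6031)(0.7273) + (0.7977)(0.6863)(-0.8536) = -0.9059, so φ₂ = -64.95°.
Δλ = atan2(sin θ sin δ cos φ₁, cos δ − sin φ₁ sin φ₂) = atan2(0.2852, 0.1809) = 57.612°.
λ₂ = -42.469° + 57.612° = 15.14°.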